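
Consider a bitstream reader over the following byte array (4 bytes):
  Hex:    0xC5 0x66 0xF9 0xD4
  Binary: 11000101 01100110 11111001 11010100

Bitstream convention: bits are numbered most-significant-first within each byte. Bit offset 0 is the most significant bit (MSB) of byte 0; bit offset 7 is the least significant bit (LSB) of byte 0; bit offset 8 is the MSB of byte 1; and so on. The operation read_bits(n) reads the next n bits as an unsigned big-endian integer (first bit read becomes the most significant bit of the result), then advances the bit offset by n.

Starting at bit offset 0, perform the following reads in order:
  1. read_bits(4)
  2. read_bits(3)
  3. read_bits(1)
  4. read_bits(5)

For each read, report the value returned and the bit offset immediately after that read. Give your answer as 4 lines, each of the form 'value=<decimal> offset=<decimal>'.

Answer: value=12 offset=4
value=2 offset=7
value=1 offset=8
value=12 offset=13

Derivation:
Read 1: bits[0:4] width=4 -> value=12 (bin 1100); offset now 4 = byte 0 bit 4; 28 bits remain
Read 2: bits[4:7] width=3 -> value=2 (bin 010); offset now 7 = byte 0 bit 7; 25 bits remain
Read 3: bits[7:8] width=1 -> value=1 (bin 1); offset now 8 = byte 1 bit 0; 24 bits remain
Read 4: bits[8:13] width=5 -> value=12 (bin 01100); offset now 13 = byte 1 bit 5; 19 bits remain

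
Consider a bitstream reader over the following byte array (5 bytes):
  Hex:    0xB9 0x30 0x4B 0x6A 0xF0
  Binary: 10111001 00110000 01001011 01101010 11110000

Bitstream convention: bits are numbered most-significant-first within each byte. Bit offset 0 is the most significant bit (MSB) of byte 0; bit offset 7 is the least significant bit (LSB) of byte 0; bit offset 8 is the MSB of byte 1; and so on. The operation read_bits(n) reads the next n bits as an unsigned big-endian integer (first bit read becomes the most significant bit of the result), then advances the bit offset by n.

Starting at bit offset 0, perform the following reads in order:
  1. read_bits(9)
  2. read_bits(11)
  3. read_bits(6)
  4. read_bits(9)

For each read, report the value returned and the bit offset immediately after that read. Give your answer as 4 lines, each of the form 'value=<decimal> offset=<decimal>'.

Read 1: bits[0:9] width=9 -> value=370 (bin 101110010); offset now 9 = byte 1 bit 1; 31 bits remain
Read 2: bits[9:20] width=11 -> value=772 (bin 01100000100); offset now 20 = byte 2 bit 4; 20 bits remain
Read 3: bits[20:26] width=6 -> value=45 (bin 101101); offset now 26 = byte 3 bit 2; 14 bits remain
Read 4: bits[26:35] width=9 -> value=343 (bin 101010111); offset now 35 = byte 4 bit 3; 5 bits remain

Answer: value=370 offset=9
value=772 offset=20
value=45 offset=26
value=343 offset=35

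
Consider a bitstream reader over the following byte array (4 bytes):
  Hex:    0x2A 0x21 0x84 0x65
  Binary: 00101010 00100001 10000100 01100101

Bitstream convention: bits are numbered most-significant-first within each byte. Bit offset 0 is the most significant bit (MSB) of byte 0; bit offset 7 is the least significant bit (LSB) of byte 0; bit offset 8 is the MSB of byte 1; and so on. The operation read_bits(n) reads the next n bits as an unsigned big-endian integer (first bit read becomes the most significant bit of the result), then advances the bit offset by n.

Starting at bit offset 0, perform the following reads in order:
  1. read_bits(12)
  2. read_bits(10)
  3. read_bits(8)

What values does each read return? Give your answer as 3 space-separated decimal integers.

Answer: 674 97 25

Derivation:
Read 1: bits[0:12] width=12 -> value=674 (bin 001010100010); offset now 12 = byte 1 bit 4; 20 bits remain
Read 2: bits[12:22] width=10 -> value=97 (bin 0001100001); offset now 22 = byte 2 bit 6; 10 bits remain
Read 3: bits[22:30] width=8 -> value=25 (bin 00011001); offset now 30 = byte 3 bit 6; 2 bits remain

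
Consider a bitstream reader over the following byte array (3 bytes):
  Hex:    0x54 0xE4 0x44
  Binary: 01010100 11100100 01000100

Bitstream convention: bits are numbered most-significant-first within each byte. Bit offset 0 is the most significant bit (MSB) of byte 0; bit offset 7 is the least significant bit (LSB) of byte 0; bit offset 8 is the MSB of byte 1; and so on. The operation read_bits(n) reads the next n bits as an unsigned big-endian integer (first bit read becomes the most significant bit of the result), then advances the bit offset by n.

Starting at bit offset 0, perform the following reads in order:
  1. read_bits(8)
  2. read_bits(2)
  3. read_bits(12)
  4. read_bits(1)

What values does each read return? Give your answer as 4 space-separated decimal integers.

Answer: 84 3 2321 0

Derivation:
Read 1: bits[0:8] width=8 -> value=84 (bin 01010100); offset now 8 = byte 1 bit 0; 16 bits remain
Read 2: bits[8:10] width=2 -> value=3 (bin 11); offset now 10 = byte 1 bit 2; 14 bits remain
Read 3: bits[10:22] width=12 -> value=2321 (bin 100100010001); offset now 22 = byte 2 bit 6; 2 bits remain
Read 4: bits[22:23] width=1 -> value=0 (bin 0); offset now 23 = byte 2 bit 7; 1 bits remain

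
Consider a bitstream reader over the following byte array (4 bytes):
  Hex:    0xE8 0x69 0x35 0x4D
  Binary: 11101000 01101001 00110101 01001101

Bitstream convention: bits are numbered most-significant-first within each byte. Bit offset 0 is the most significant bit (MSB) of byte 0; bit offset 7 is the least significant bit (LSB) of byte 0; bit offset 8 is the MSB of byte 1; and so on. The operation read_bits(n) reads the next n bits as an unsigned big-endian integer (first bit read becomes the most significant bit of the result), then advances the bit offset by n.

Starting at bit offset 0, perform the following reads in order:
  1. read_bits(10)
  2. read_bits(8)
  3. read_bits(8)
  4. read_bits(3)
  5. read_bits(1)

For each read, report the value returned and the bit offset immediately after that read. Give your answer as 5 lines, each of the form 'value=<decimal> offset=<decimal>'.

Answer: value=929 offset=10
value=164 offset=18
value=213 offset=26
value=1 offset=29
value=1 offset=30

Derivation:
Read 1: bits[0:10] width=10 -> value=929 (bin 1110100001); offset now 10 = byte 1 bit 2; 22 bits remain
Read 2: bits[10:18] width=8 -> value=164 (bin 10100100); offset now 18 = byte 2 bit 2; 14 bits remain
Read 3: bits[18:26] width=8 -> value=213 (bin 11010101); offset now 26 = byte 3 bit 2; 6 bits remain
Read 4: bits[26:29] width=3 -> value=1 (bin 001); offset now 29 = byte 3 bit 5; 3 bits remain
Read 5: bits[29:30] width=1 -> value=1 (bin 1); offset now 30 = byte 3 bit 6; 2 bits remain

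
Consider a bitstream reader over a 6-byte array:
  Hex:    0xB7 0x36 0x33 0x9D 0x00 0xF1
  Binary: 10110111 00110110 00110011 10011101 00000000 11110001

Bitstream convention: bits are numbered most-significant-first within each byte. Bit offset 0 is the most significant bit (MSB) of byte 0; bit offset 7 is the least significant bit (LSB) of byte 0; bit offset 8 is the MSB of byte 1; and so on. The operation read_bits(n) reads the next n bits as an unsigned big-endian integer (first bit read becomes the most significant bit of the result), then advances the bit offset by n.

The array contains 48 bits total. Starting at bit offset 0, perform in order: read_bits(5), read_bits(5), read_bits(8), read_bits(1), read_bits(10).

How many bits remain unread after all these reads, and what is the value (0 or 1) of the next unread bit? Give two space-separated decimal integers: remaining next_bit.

Answer: 19 1

Derivation:
Read 1: bits[0:5] width=5 -> value=22 (bin 10110); offset now 5 = byte 0 bit 5; 43 bits remain
Read 2: bits[5:10] width=5 -> value=28 (bin 11100); offset now 10 = byte 1 bit 2; 38 bits remain
Read 3: bits[10:18] width=8 -> value=216 (bin 11011000); offset now 18 = byte 2 bit 2; 30 bits remain
Read 4: bits[18:19] width=1 -> value=1 (bin 1); offset now 19 = byte 2 bit 3; 29 bits remain
Read 5: bits[19:29] width=10 -> value=627 (bin 1001110011); offset now 29 = byte 3 bit 5; 19 bits remain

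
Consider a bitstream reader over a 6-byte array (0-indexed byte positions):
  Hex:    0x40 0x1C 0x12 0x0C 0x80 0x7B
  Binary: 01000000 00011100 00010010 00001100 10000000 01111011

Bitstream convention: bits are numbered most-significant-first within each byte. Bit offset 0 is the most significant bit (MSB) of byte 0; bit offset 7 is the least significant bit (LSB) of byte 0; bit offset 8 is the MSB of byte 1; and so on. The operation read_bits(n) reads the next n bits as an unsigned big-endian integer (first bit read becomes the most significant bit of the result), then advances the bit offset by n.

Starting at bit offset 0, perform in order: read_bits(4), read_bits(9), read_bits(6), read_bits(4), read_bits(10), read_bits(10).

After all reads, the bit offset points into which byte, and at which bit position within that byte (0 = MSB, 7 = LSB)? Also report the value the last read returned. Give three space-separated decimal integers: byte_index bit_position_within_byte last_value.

Read 1: bits[0:4] width=4 -> value=4 (bin 0100); offset now 4 = byte 0 bit 4; 44 bits remain
Read 2: bits[4:13] width=9 -> value=3 (bin 000000011); offset now 13 = byte 1 bit 5; 35 bits remain
Read 3: bits[13:19] width=6 -> value=32 (bin 100000); offset now 19 = byte 2 bit 3; 29 bits remain
Read 4: bits[19:23] width=4 -> value=9 (bin 1001); offset now 23 = byte 2 bit 7; 25 bits remain
Read 5: bits[23:33] width=10 -> value=25 (bin 0000011001); offset now 33 = byte 4 bit 1; 15 bits remain
Read 6: bits[33:43] width=10 -> value=3 (bin 0000000011); offset now 43 = byte 5 bit 3; 5 bits remain

Answer: 5 3 3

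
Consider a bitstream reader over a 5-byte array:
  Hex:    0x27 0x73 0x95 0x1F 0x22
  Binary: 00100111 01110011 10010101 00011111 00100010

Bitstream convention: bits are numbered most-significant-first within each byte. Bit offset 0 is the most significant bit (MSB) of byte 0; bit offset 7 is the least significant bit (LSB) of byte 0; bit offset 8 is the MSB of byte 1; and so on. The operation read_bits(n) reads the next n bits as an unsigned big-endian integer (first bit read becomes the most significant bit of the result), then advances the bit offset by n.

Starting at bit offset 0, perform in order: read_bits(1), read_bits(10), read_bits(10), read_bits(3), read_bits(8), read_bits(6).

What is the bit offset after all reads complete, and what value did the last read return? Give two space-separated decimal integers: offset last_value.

Read 1: bits[0:1] width=1 -> value=0 (bin 0); offset now 1 = byte 0 bit 1; 39 bits remain
Read 2: bits[1:11] width=10 -> value=315 (bin 0100111011); offset now 11 = byte 1 bit 3; 29 bits remain
Read 3: bits[11:21] width=10 -> value=626 (bin 1001110010); offset now 21 = byte 2 bit 5; 19 bits remain
Read 4: bits[21:24] width=3 -> value=5 (bin 101); offset now 24 = byte 3 bit 0; 16 bits remain
Read 5: bits[24:32] width=8 -> value=31 (bin 00011111); offset now 32 = byte 4 bit 0; 8 bits remain
Read 6: bits[32:38] width=6 -> value=8 (bin 001000); offset now 38 = byte 4 bit 6; 2 bits remain

Answer: 38 8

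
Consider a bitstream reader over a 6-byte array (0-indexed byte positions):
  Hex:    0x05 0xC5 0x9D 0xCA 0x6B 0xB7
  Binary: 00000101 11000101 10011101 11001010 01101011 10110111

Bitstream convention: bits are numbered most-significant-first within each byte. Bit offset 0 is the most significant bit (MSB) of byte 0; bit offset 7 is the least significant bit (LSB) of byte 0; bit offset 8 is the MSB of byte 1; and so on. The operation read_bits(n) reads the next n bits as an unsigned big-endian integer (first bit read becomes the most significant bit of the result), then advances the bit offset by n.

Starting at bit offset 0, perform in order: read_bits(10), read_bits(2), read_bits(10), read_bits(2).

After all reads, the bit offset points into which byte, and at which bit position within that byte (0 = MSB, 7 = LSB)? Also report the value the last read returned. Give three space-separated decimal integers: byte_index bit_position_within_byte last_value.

Answer: 3 0 1

Derivation:
Read 1: bits[0:10] width=10 -> value=23 (bin 0000010111); offset now 10 = byte 1 bit 2; 38 bits remain
Read 2: bits[10:12] width=2 -> value=0 (bin 00); offset now 12 = byte 1 bit 4; 36 bits remain
Read 3: bits[12:22] width=10 -> value=359 (bin 0101100111); offset now 22 = byte 2 bit 6; 26 bits remain
Read 4: bits[22:24] width=2 -> value=1 (bin 01); offset now 24 = byte 3 bit 0; 24 bits remain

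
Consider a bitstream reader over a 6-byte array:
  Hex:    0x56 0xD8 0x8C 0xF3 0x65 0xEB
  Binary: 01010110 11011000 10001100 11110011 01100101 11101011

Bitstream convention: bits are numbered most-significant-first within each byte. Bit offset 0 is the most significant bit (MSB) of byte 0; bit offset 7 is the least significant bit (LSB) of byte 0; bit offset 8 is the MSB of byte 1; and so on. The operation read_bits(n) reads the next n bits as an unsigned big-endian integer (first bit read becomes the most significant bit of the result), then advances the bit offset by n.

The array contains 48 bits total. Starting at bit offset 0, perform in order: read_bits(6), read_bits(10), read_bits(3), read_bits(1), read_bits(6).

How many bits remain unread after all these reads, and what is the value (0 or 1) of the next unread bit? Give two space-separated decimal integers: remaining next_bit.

Answer: 22 1

Derivation:
Read 1: bits[0:6] width=6 -> value=21 (bin 010101); offset now 6 = byte 0 bit 6; 42 bits remain
Read 2: bits[6:16] width=10 -> value=728 (bin 1011011000); offset now 16 = byte 2 bit 0; 32 bits remain
Read 3: bits[16:19] width=3 -> value=4 (bin 100); offset now 19 = byte 2 bit 3; 29 bits remain
Read 4: bits[19:20] width=1 -> value=0 (bin 0); offset now 20 = byte 2 bit 4; 28 bits remain
Read 5: bits[20:26] width=6 -> value=51 (bin 110011); offset now 26 = byte 3 bit 2; 22 bits remain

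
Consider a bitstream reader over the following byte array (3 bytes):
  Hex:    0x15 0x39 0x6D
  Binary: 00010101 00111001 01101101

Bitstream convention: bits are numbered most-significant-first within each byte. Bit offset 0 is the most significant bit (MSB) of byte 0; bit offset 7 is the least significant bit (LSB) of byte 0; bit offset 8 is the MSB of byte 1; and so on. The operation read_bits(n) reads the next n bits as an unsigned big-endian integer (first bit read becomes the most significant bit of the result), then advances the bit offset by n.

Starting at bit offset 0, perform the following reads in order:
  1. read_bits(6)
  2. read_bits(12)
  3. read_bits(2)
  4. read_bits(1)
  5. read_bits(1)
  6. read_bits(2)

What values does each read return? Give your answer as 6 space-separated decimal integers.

Read 1: bits[0:6] width=6 -> value=5 (bin 000101); offset now 6 = byte 0 bit 6; 18 bits remain
Read 2: bits[6:18] width=12 -> value=1253 (bin 010011100101); offset now 18 = byte 2 bit 2; 6 bits remain
Read 3: bits[18:20] width=2 -> value=2 (bin 10); offset now 20 = byte 2 bit 4; 4 bits remain
Read 4: bits[20:21] width=1 -> value=1 (bin 1); offset now 21 = byte 2 bit 5; 3 bits remain
Read 5: bits[21:22] width=1 -> value=1 (bin 1); offset now 22 = byte 2 bit 6; 2 bits remain
Read 6: bits[22:24] width=2 -> value=1 (bin 01); offset now 24 = byte 3 bit 0; 0 bits remain

Answer: 5 1253 2 1 1 1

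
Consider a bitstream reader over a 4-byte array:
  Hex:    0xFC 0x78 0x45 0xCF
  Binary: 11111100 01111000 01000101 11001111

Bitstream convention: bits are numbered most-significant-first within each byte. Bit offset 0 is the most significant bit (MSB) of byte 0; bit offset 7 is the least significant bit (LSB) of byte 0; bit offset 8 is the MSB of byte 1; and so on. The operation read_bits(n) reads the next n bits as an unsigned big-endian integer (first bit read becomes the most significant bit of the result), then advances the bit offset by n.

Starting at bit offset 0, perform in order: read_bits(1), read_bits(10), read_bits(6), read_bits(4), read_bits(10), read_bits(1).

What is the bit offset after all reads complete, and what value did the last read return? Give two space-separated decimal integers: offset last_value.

Answer: 32 1

Derivation:
Read 1: bits[0:1] width=1 -> value=1 (bin 1); offset now 1 = byte 0 bit 1; 31 bits remain
Read 2: bits[1:11] width=10 -> value=995 (bin 1111100011); offset now 11 = byte 1 bit 3; 21 bits remain
Read 3: bits[11:17] width=6 -> value=48 (bin 110000); offset now 17 = byte 2 bit 1; 15 bits remain
Read 4: bits[17:21] width=4 -> value=8 (bin 1000); offset now 21 = byte 2 bit 5; 11 bits remain
Read 5: bits[21:31] width=10 -> value=743 (bin 1011100111); offset now 31 = byte 3 bit 7; 1 bits remain
Read 6: bits[31:32] width=1 -> value=1 (bin 1); offset now 32 = byte 4 bit 0; 0 bits remain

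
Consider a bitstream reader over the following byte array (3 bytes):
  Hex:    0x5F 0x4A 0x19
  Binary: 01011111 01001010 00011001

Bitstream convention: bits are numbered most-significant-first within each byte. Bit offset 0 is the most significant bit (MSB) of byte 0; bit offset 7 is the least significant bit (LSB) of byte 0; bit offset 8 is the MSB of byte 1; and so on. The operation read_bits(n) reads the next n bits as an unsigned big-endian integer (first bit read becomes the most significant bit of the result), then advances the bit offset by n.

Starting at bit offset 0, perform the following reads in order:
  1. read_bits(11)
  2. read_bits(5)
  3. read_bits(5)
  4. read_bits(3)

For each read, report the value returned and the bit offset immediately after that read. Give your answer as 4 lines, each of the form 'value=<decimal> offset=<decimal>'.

Answer: value=762 offset=11
value=10 offset=16
value=3 offset=21
value=1 offset=24

Derivation:
Read 1: bits[0:11] width=11 -> value=762 (bin 01011111010); offset now 11 = byte 1 bit 3; 13 bits remain
Read 2: bits[11:16] width=5 -> value=10 (bin 01010); offset now 16 = byte 2 bit 0; 8 bits remain
Read 3: bits[16:21] width=5 -> value=3 (bin 00011); offset now 21 = byte 2 bit 5; 3 bits remain
Read 4: bits[21:24] width=3 -> value=1 (bin 001); offset now 24 = byte 3 bit 0; 0 bits remain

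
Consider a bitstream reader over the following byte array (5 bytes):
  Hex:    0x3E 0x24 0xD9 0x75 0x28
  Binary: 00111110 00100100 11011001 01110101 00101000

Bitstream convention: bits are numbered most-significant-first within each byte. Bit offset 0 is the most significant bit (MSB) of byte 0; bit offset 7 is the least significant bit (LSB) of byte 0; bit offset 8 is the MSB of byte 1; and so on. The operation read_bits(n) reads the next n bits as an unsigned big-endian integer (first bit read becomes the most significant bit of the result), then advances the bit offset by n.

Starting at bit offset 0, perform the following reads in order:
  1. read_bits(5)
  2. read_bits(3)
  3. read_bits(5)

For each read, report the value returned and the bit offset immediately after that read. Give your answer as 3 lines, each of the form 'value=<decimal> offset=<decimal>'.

Read 1: bits[0:5] width=5 -> value=7 (bin 00111); offset now 5 = byte 0 bit 5; 35 bits remain
Read 2: bits[5:8] width=3 -> value=6 (bin 110); offset now 8 = byte 1 bit 0; 32 bits remain
Read 3: bits[8:13] width=5 -> value=4 (bin 00100); offset now 13 = byte 1 bit 5; 27 bits remain

Answer: value=7 offset=5
value=6 offset=8
value=4 offset=13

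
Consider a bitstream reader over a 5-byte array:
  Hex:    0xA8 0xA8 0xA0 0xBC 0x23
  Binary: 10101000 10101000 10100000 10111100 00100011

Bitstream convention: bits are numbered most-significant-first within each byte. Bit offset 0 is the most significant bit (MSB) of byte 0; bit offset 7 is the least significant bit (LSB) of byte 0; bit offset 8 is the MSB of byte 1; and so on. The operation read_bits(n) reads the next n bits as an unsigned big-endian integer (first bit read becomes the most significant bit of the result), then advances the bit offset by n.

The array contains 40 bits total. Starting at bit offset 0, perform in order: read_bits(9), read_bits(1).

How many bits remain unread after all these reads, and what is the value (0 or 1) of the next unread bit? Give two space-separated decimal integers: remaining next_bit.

Answer: 30 1

Derivation:
Read 1: bits[0:9] width=9 -> value=337 (bin 101010001); offset now 9 = byte 1 bit 1; 31 bits remain
Read 2: bits[9:10] width=1 -> value=0 (bin 0); offset now 10 = byte 1 bit 2; 30 bits remain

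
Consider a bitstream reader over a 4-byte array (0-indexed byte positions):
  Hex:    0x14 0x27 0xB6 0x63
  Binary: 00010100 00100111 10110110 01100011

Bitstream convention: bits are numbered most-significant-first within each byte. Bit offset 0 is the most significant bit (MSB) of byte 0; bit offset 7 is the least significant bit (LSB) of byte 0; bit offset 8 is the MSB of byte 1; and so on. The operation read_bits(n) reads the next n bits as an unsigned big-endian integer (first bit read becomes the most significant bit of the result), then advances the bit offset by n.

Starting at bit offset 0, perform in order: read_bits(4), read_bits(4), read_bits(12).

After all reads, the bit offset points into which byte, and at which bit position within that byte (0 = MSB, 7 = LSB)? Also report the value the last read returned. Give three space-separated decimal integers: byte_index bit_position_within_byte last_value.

Read 1: bits[0:4] width=4 -> value=1 (bin 0001); offset now 4 = byte 0 bit 4; 28 bits remain
Read 2: bits[4:8] width=4 -> value=4 (bin 0100); offset now 8 = byte 1 bit 0; 24 bits remain
Read 3: bits[8:20] width=12 -> value=635 (bin 001001111011); offset now 20 = byte 2 bit 4; 12 bits remain

Answer: 2 4 635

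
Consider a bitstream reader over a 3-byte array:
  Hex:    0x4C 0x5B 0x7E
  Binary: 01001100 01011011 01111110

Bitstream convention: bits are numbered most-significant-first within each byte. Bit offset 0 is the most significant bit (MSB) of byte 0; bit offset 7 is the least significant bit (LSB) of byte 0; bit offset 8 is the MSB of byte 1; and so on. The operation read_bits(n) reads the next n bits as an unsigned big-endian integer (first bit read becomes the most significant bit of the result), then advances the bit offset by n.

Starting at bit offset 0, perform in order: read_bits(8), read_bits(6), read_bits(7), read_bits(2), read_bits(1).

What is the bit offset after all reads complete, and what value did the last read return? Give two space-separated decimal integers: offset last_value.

Answer: 24 0

Derivation:
Read 1: bits[0:8] width=8 -> value=76 (bin 01001100); offset now 8 = byte 1 bit 0; 16 bits remain
Read 2: bits[8:14] width=6 -> value=22 (bin 010110); offset now 14 = byte 1 bit 6; 10 bits remain
Read 3: bits[14:21] width=7 -> value=111 (bin 1101111); offset now 21 = byte 2 bit 5; 3 bits remain
Read 4: bits[21:23] width=2 -> value=3 (bin 11); offset now 23 = byte 2 bit 7; 1 bits remain
Read 5: bits[23:24] width=1 -> value=0 (bin 0); offset now 24 = byte 3 bit 0; 0 bits remain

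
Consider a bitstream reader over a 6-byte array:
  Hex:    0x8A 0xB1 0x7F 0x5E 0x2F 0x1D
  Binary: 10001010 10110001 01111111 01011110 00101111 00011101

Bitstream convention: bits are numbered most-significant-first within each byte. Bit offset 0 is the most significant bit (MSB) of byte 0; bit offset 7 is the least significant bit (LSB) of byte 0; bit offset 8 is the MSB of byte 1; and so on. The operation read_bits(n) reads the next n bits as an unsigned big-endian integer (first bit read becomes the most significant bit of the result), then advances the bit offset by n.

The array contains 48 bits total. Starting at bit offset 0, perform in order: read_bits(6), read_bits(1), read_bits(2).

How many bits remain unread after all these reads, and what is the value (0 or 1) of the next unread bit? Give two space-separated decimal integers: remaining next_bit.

Read 1: bits[0:6] width=6 -> value=34 (bin 100010); offset now 6 = byte 0 bit 6; 42 bits remain
Read 2: bits[6:7] width=1 -> value=1 (bin 1); offset now 7 = byte 0 bit 7; 41 bits remain
Read 3: bits[7:9] width=2 -> value=1 (bin 01); offset now 9 = byte 1 bit 1; 39 bits remain

Answer: 39 0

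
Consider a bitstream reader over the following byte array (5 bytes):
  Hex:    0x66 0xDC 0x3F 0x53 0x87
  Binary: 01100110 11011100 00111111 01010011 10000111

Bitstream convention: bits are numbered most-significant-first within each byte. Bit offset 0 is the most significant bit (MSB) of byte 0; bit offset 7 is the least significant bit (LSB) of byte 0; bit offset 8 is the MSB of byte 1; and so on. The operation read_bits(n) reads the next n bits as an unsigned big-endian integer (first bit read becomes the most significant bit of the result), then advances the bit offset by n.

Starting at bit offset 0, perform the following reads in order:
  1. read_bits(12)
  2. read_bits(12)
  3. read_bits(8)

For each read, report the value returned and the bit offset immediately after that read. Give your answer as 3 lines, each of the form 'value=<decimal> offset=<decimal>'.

Answer: value=1645 offset=12
value=3135 offset=24
value=83 offset=32

Derivation:
Read 1: bits[0:12] width=12 -> value=1645 (bin 011001101101); offset now 12 = byte 1 bit 4; 28 bits remain
Read 2: bits[12:24] width=12 -> value=3135 (bin 110000111111); offset now 24 = byte 3 bit 0; 16 bits remain
Read 3: bits[24:32] width=8 -> value=83 (bin 01010011); offset now 32 = byte 4 bit 0; 8 bits remain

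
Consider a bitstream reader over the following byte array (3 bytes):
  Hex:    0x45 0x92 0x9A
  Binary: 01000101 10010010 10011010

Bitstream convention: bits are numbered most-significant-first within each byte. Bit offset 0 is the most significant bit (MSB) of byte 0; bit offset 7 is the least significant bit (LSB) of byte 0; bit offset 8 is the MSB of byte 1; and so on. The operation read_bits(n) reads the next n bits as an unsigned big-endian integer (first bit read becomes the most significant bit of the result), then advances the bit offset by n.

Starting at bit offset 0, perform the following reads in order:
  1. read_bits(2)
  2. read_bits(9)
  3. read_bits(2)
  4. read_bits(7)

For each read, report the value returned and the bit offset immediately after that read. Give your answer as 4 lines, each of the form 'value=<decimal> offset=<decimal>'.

Answer: value=1 offset=2
value=44 offset=11
value=2 offset=13
value=41 offset=20

Derivation:
Read 1: bits[0:2] width=2 -> value=1 (bin 01); offset now 2 = byte 0 bit 2; 22 bits remain
Read 2: bits[2:11] width=9 -> value=44 (bin 000101100); offset now 11 = byte 1 bit 3; 13 bits remain
Read 3: bits[11:13] width=2 -> value=2 (bin 10); offset now 13 = byte 1 bit 5; 11 bits remain
Read 4: bits[13:20] width=7 -> value=41 (bin 0101001); offset now 20 = byte 2 bit 4; 4 bits remain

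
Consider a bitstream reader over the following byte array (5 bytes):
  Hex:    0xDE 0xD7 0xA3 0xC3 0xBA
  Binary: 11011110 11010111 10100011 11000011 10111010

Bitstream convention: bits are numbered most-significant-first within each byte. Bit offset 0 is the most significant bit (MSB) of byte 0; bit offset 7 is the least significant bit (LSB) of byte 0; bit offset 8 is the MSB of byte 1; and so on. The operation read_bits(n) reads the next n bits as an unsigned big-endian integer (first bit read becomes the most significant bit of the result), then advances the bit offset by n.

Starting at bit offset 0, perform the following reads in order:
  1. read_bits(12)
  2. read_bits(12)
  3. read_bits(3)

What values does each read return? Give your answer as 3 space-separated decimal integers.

Answer: 3565 1955 6

Derivation:
Read 1: bits[0:12] width=12 -> value=3565 (bin 110111101101); offset now 12 = byte 1 bit 4; 28 bits remain
Read 2: bits[12:24] width=12 -> value=1955 (bin 011110100011); offset now 24 = byte 3 bit 0; 16 bits remain
Read 3: bits[24:27] width=3 -> value=6 (bin 110); offset now 27 = byte 3 bit 3; 13 bits remain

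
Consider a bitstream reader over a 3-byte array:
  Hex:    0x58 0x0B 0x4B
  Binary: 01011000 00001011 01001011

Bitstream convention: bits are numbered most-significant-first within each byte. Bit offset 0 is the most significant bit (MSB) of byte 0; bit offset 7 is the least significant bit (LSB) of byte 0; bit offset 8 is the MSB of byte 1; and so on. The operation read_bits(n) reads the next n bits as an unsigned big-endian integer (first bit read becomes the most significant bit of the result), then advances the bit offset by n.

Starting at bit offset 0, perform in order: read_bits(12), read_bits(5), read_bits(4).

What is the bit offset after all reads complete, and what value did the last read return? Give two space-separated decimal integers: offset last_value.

Answer: 21 9

Derivation:
Read 1: bits[0:12] width=12 -> value=1408 (bin 010110000000); offset now 12 = byte 1 bit 4; 12 bits remain
Read 2: bits[12:17] width=5 -> value=22 (bin 10110); offset now 17 = byte 2 bit 1; 7 bits remain
Read 3: bits[17:21] width=4 -> value=9 (bin 1001); offset now 21 = byte 2 bit 5; 3 bits remain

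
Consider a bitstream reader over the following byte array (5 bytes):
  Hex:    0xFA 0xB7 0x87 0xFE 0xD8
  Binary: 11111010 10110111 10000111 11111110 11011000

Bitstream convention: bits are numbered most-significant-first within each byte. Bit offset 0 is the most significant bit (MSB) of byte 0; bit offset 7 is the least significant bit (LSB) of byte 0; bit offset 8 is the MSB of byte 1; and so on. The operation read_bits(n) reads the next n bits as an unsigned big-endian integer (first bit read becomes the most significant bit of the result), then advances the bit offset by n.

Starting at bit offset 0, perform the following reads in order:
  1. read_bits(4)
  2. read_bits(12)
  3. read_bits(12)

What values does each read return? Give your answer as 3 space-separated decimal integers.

Answer: 15 2743 2175

Derivation:
Read 1: bits[0:4] width=4 -> value=15 (bin 1111); offset now 4 = byte 0 bit 4; 36 bits remain
Read 2: bits[4:16] width=12 -> value=2743 (bin 101010110111); offset now 16 = byte 2 bit 0; 24 bits remain
Read 3: bits[16:28] width=12 -> value=2175 (bin 100001111111); offset now 28 = byte 3 bit 4; 12 bits remain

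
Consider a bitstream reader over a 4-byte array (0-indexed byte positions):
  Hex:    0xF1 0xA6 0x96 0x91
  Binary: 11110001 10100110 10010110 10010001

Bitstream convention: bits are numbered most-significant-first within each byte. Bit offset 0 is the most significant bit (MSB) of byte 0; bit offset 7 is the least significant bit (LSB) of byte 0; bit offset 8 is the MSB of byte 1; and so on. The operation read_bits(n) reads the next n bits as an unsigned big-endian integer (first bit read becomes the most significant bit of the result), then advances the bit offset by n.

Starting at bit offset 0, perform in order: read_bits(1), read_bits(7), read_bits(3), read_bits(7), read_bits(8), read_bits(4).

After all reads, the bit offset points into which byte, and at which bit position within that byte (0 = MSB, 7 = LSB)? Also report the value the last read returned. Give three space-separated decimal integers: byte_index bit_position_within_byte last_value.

Read 1: bits[0:1] width=1 -> value=1 (bin 1); offset now 1 = byte 0 bit 1; 31 bits remain
Read 2: bits[1:8] width=7 -> value=113 (bin 1110001); offset now 8 = byte 1 bit 0; 24 bits remain
Read 3: bits[8:11] width=3 -> value=5 (bin 101); offset now 11 = byte 1 bit 3; 21 bits remain
Read 4: bits[11:18] width=7 -> value=26 (bin 0011010); offset now 18 = byte 2 bit 2; 14 bits remain
Read 5: bits[18:26] width=8 -> value=90 (bin 01011010); offset now 26 = byte 3 bit 2; 6 bits remain
Read 6: bits[26:30] width=4 -> value=4 (bin 0100); offset now 30 = byte 3 bit 6; 2 bits remain

Answer: 3 6 4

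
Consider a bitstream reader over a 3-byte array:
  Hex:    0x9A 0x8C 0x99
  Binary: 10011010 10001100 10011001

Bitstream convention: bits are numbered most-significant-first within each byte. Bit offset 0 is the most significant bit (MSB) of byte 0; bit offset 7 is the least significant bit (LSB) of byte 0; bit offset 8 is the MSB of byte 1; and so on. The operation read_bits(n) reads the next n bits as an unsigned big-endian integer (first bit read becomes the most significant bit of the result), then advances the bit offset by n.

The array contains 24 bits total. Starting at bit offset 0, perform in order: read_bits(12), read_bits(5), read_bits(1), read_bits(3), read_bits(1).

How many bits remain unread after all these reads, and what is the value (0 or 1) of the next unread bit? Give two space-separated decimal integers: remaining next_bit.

Read 1: bits[0:12] width=12 -> value=2472 (bin 100110101000); offset now 12 = byte 1 bit 4; 12 bits remain
Read 2: bits[12:17] width=5 -> value=25 (bin 11001); offset now 17 = byte 2 bit 1; 7 bits remain
Read 3: bits[17:18] width=1 -> value=0 (bin 0); offset now 18 = byte 2 bit 2; 6 bits remain
Read 4: bits[18:21] width=3 -> value=3 (bin 011); offset now 21 = byte 2 bit 5; 3 bits remain
Read 5: bits[21:22] width=1 -> value=0 (bin 0); offset now 22 = byte 2 bit 6; 2 bits remain

Answer: 2 0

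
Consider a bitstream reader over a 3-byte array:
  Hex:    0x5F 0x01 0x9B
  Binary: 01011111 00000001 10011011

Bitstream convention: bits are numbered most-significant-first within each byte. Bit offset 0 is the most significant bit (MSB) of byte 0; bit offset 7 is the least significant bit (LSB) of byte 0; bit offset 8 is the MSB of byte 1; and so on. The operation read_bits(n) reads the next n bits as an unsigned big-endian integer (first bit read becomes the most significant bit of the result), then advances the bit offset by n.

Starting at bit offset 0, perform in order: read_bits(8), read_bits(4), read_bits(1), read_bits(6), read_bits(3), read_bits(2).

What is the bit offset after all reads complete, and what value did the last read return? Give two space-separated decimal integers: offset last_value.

Answer: 24 3

Derivation:
Read 1: bits[0:8] width=8 -> value=95 (bin 01011111); offset now 8 = byte 1 bit 0; 16 bits remain
Read 2: bits[8:12] width=4 -> value=0 (bin 0000); offset now 12 = byte 1 bit 4; 12 bits remain
Read 3: bits[12:13] width=1 -> value=0 (bin 0); offset now 13 = byte 1 bit 5; 11 bits remain
Read 4: bits[13:19] width=6 -> value=12 (bin 001100); offset now 19 = byte 2 bit 3; 5 bits remain
Read 5: bits[19:22] width=3 -> value=6 (bin 110); offset now 22 = byte 2 bit 6; 2 bits remain
Read 6: bits[22:24] width=2 -> value=3 (bin 11); offset now 24 = byte 3 bit 0; 0 bits remain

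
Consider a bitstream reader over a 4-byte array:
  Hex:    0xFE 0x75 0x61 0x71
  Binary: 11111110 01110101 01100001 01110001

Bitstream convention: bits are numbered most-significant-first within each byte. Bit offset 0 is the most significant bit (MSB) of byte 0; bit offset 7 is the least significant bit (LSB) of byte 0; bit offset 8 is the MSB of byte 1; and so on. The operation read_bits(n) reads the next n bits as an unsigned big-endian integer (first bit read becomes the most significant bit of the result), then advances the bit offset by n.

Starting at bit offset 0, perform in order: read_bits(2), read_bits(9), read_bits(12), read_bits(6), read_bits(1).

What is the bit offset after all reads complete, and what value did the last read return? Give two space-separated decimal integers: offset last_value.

Answer: 30 0

Derivation:
Read 1: bits[0:2] width=2 -> value=3 (bin 11); offset now 2 = byte 0 bit 2; 30 bits remain
Read 2: bits[2:11] width=9 -> value=499 (bin 111110011); offset now 11 = byte 1 bit 3; 21 bits remain
Read 3: bits[11:23] width=12 -> value=2736 (bin 101010110000); offset now 23 = byte 2 bit 7; 9 bits remain
Read 4: bits[23:29] width=6 -> value=46 (bin 101110); offset now 29 = byte 3 bit 5; 3 bits remain
Read 5: bits[29:30] width=1 -> value=0 (bin 0); offset now 30 = byte 3 bit 6; 2 bits remain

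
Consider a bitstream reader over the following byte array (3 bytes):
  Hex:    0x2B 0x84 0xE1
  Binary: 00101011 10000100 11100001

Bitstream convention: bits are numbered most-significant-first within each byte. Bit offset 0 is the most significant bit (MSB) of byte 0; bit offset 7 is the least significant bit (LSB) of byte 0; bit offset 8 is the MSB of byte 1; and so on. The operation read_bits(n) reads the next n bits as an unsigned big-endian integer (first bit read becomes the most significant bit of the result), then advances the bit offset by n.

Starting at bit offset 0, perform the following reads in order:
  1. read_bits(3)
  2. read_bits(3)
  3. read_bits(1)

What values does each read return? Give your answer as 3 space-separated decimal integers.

Read 1: bits[0:3] width=3 -> value=1 (bin 001); offset now 3 = byte 0 bit 3; 21 bits remain
Read 2: bits[3:6] width=3 -> value=2 (bin 010); offset now 6 = byte 0 bit 6; 18 bits remain
Read 3: bits[6:7] width=1 -> value=1 (bin 1); offset now 7 = byte 0 bit 7; 17 bits remain

Answer: 1 2 1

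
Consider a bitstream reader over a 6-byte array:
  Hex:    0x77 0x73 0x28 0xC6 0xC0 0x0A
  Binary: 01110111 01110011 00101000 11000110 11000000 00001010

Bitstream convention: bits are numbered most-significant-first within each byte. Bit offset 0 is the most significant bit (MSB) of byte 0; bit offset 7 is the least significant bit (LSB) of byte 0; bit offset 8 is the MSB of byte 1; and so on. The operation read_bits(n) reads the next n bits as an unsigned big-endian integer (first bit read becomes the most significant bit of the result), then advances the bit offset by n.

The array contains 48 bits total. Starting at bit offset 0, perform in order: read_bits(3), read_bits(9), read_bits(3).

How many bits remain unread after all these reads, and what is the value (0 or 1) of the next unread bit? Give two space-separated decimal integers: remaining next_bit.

Read 1: bits[0:3] width=3 -> value=3 (bin 011); offset now 3 = byte 0 bit 3; 45 bits remain
Read 2: bits[3:12] width=9 -> value=375 (bin 101110111); offset now 12 = byte 1 bit 4; 36 bits remain
Read 3: bits[12:15] width=3 -> value=1 (bin 001); offset now 15 = byte 1 bit 7; 33 bits remain

Answer: 33 1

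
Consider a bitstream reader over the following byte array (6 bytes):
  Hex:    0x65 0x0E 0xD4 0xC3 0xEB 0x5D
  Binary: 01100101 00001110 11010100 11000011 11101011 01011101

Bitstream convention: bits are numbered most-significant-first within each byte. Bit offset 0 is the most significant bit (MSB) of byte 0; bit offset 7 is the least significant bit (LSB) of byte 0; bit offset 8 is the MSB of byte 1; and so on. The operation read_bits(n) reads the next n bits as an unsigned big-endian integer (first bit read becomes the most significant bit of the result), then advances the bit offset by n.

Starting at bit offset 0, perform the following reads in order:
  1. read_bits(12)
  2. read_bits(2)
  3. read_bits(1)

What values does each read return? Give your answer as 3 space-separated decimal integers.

Read 1: bits[0:12] width=12 -> value=1616 (bin 011001010000); offset now 12 = byte 1 bit 4; 36 bits remain
Read 2: bits[12:14] width=2 -> value=3 (bin 11); offset now 14 = byte 1 bit 6; 34 bits remain
Read 3: bits[14:15] width=1 -> value=1 (bin 1); offset now 15 = byte 1 bit 7; 33 bits remain

Answer: 1616 3 1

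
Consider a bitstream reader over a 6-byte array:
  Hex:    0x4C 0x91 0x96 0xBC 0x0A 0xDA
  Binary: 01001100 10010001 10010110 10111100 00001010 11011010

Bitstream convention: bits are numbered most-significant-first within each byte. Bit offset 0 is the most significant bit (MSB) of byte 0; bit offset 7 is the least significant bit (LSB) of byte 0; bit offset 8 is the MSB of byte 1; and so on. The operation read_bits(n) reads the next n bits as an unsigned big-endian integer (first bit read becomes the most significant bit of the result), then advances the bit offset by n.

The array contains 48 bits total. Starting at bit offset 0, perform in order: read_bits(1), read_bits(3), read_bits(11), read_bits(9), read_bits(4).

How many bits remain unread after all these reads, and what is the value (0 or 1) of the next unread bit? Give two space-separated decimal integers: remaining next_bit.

Read 1: bits[0:1] width=1 -> value=0 (bin 0); offset now 1 = byte 0 bit 1; 47 bits remain
Read 2: bits[1:4] width=3 -> value=4 (bin 100); offset now 4 = byte 0 bit 4; 44 bits remain
Read 3: bits[4:15] width=11 -> value=1608 (bin 11001001000); offset now 15 = byte 1 bit 7; 33 bits remain
Read 4: bits[15:24] width=9 -> value=406 (bin 110010110); offset now 24 = byte 3 bit 0; 24 bits remain
Read 5: bits[24:28] width=4 -> value=11 (bin 1011); offset now 28 = byte 3 bit 4; 20 bits remain

Answer: 20 1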